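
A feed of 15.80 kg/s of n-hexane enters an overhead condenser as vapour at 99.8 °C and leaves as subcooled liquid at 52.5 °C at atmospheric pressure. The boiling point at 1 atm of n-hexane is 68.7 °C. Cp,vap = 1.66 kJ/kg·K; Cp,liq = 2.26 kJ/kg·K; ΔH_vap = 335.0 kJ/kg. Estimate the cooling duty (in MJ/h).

Q_c = 24100 MJ/h

vapour 99.8→68.7 °C: -51.626 kJ/kg
condensation at 68.7 °C: -335 kJ/kg
liquid 68.7→52.5 °C: -36.612 kJ/kg
Δh = -51.626 + -335 + -36.612 = -423.24 kJ/kg
Q = ṁ·Δh = 15.80 kg/s × -423.24 kJ/kg = -6687.2 kJ/s
|Q| = 6687.2 kW = 24074 MJ/h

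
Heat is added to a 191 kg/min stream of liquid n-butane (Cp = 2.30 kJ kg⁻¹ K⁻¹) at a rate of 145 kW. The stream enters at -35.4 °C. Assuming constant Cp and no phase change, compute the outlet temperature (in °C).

T_out = -15.6 °C

Q = 145 kW = 8700 kJ/min
ΔT = Q/(ṁ·Cp) = 8700/(191×2.30) = 19.804 K
T_out = -35.4 + 19.804 = -15.596 °C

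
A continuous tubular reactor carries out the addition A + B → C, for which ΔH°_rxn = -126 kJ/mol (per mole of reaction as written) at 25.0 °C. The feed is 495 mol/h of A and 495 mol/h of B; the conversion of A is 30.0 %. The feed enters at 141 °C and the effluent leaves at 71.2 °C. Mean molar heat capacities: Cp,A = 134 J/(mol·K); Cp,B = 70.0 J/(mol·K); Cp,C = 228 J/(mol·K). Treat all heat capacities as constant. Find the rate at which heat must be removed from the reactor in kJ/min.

Q_out = 427 kJ/min

Extent of reaction ξ = 0.300 × 495 = 148.5 mol/h
Reaction term: ξ·ΔH°_rxn = 148.5 × -126 = -18711 kJ/h
Sensible, feed 141→25 °C: -11714 kJ/h
Outlet flows (mol/h): A 346.5, B 346.5, C 148.5
Sensible, products 25→71.2 °C: 4829.9 kJ/h
Q = ΔH = -25595 kJ/h = -7.1097 kW
Heat removed = 426.58 kJ/min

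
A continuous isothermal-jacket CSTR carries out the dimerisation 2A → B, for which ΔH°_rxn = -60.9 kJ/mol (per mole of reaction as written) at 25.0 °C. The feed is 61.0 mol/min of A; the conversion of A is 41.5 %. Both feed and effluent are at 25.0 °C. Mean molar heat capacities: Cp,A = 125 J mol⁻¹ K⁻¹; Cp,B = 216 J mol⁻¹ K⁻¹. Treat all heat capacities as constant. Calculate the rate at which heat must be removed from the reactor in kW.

Q_out = 12.8 kW

Extent of reaction ξ = 0.415 × 61.0 / 2 = 12.657 mol/min
Reaction term: ξ·ΔH°_rxn = 12.657 × -60.9 = -770.84 kJ/min
Q = ΔH = -770.84 kJ/min = -12.847 kW
Heat removed = 12.847 kW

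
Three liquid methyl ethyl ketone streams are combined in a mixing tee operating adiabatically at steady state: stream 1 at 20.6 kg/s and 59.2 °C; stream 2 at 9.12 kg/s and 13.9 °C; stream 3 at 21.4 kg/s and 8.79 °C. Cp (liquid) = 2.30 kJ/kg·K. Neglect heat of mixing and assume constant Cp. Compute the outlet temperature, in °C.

T_out = 30.0 °C

No heat crosses the boundary, so H_out = H_in.
Σ ṁᵢCp,ᵢTᵢ = 20.6×2.30×59.2 + 9.12×2.30×13.9 + 21.4×2.30×8.79 = 3529.1
Σ ṁᵢCp,ᵢ = 20.6×2.30 + 9.12×2.30 + 21.4×2.30 = 117.58
T_out = 3529.1 / 117.58 = 30.016 °C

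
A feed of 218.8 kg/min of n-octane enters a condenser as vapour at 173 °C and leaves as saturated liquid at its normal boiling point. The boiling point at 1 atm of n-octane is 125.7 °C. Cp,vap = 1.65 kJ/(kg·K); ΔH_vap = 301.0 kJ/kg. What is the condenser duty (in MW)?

Q_c = 1.38 MW

vapour 173→125.7 °C: -78.045 kJ/kg
condensation at 125.7 °C: -301 kJ/kg
Δh = -78.045 + -301 = -379.04 kJ/kg
Q = ṁ·Δh = 218.8 kg/min × -379.04 kJ/kg = -82935 kJ/min
|Q| = 1382.3 kW = 1.3823 MW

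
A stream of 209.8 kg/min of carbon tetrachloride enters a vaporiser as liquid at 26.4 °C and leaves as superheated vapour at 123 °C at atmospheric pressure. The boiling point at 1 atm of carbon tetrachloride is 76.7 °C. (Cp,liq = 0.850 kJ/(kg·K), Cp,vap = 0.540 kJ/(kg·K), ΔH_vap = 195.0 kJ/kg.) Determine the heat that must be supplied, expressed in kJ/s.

liquid 26.4→76.7 °C: 42.755 kJ/kg
vaporisation at 76.7 °C: 195 kJ/kg
vapour 76.7→123 °C: 25.002 kJ/kg
Δh = 42.755 + 195 + 25.002 = 262.76 kJ/kg
Q = ṁ·Δh = 209.8 kg/min × 262.76 kJ/kg = 55126 kJ/min
|Q| = 918.77 kW

Q = 919 kJ/s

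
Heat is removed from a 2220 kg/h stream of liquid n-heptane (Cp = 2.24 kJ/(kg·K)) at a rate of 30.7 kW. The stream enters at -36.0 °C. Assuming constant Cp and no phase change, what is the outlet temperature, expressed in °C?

Q = 30.7 kW = 110520 kJ/h
ΔT = Q/(ṁ·Cp) = 110520/(2220×2.24) = 22.225 K
T_out = -36.0 − 22.225 = -58.225 °C

T_out = -58.2 °C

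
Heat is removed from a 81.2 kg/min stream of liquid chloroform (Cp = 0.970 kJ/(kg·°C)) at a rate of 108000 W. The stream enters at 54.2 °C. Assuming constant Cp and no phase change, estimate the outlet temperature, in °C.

Q = 108000 W = 6480 kJ/min
ΔT = Q/(ṁ·Cp) = 6480/(81.2×0.970) = 82.271 K
T_out = 54.2 − 82.271 = -28.071 °C

T_out = -28.1 °C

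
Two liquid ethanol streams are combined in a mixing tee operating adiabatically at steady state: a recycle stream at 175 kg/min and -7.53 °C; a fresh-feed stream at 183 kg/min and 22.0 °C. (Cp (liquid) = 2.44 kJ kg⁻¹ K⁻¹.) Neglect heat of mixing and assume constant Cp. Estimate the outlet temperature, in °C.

Energy balance with Q = 0: Σ ṁᵢCp,ᵢ(T_out − Tᵢ) = 0
Σ ṁᵢCp,ᵢTᵢ = 175×2.44×-7.53 + 183×2.44×22.0 = 6608.1
Σ ṁᵢCp,ᵢ = 175×2.44 + 183×2.44 = 873.52
T_out = 6608.1 / 873.52 = 7.5649 °C

T_out = 7.56 °C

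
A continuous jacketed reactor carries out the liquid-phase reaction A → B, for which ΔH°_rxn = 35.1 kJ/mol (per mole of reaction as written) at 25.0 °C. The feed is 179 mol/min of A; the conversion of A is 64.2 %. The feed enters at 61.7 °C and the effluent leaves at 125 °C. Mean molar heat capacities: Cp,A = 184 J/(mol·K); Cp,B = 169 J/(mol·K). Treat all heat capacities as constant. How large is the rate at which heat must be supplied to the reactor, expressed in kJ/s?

Q_in = 99.1 kJ/s

Extent of reaction ξ = 0.642 × 179 = 114.92 mol/min
Reaction term: ξ·ΔH°_rxn = 114.92 × 35.1 = 4033.6 kJ/min
Sensible, feed 61.7→25 °C: -1208.8 kJ/min
Outlet flows (mol/min): A 64.082, B 114.92
Sensible, products 25→125 °C: 3121.2 kJ/min
Q = ΔH = 5946.1 kJ/min = 99.102 kW
Heat supplied = 99.102 kJ/s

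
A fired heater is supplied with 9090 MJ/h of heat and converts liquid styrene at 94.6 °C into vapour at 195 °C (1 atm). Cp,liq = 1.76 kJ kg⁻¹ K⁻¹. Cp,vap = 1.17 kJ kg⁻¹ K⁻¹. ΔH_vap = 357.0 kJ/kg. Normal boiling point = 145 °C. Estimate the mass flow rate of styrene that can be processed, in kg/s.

Δh = 1.76×(145−94.6) + 357.0 + 1.17×(195−145) = 504.2 kJ/kg
Q = 9090 MJ/h = 2525 kJ/s = 2525 kJ/s
ṁ = Q/Δh = 2525 / 504.2 = 5.0079 kg/s

ṁ = 5.01 kg/s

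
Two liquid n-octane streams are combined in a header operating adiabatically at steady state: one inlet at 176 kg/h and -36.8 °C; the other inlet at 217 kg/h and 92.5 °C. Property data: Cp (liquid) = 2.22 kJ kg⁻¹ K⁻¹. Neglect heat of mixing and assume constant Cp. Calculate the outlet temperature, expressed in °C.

T_out = 34.6 °C

No heat crosses the boundary, so H_out = H_in.
Σ ṁᵢCp,ᵢTᵢ = 176×2.22×-36.8 + 217×2.22×92.5 = 30182
Σ ṁᵢCp,ᵢ = 176×2.22 + 217×2.22 = 872.46
T_out = 30182 / 872.46 = 34.595 °C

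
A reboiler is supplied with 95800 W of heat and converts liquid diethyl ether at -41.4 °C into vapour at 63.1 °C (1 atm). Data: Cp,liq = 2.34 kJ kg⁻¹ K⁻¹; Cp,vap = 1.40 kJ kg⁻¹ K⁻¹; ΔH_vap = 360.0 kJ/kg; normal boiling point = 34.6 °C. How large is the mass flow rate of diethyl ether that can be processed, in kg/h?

ṁ = 597 kg/h

Δh = 2.34×(34.6−-41.4) + 360.0 + 1.40×(63.1−34.6) = 577.74 kJ/kg
Q = 95800 W = 95.8 kJ/s = 344880 kJ/h
ṁ = Q/Δh = 344880 / 577.74 = 596.95 kg/h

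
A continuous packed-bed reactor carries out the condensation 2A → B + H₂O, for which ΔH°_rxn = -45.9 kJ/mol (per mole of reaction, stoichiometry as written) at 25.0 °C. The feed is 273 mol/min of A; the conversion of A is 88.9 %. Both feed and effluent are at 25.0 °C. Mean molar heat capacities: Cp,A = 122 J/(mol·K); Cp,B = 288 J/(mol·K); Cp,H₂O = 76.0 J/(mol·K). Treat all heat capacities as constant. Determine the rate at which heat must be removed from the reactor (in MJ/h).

Q_out = 334 MJ/h

Extent of reaction ξ = 0.889 × 273 / 2 = 121.35 mol/min
Reaction term: ξ·ΔH°_rxn = 121.35 × -45.9 = -5569.9 kJ/min
Q = ΔH = -5569.9 kJ/min = -92.832 kW
Heat removed = 334.19 MJ/h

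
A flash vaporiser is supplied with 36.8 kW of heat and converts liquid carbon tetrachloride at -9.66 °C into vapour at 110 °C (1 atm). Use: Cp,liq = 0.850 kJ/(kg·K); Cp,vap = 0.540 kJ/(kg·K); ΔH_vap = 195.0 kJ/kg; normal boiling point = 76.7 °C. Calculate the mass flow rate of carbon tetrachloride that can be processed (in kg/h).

Δh = 0.850×(76.7−-9.66) + 195.0 + 0.540×(110−76.7) = 286.39 kJ/kg
Q = 36.8 kW = 36.8 kJ/s = 132480 kJ/h
ṁ = Q/Δh = 132480 / 286.39 = 462.59 kg/h

ṁ = 463 kg/h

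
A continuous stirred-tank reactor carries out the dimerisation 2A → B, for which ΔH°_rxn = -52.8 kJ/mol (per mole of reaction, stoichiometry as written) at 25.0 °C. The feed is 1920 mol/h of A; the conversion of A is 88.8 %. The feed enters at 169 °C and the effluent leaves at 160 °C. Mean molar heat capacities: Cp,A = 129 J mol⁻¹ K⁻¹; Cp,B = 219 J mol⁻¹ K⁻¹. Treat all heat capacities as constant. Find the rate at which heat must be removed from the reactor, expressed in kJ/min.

Q_out = 862 kJ/min

Extent of reaction ξ = 0.888 × 1920 / 2 = 852.48 mol/h
Reaction term: ξ·ΔH°_rxn = 852.48 × -52.8 = -45011 kJ/h
Sensible, feed 169→25 °C: -35666 kJ/h
Outlet flows (mol/h): A 215.04, B 852.48
Sensible, products 25→160 °C: 28948 kJ/h
Q = ΔH = -51728 kJ/h = -14.369 kW
Heat removed = 862.14 kJ/min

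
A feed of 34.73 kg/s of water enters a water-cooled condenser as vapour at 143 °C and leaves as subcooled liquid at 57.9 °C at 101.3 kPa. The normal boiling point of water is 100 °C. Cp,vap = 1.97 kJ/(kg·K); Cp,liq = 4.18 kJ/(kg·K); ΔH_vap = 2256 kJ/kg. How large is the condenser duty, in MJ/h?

vapour 143→100 °C: -84.71 kJ/kg
condensation at 100 °C: -2256 kJ/kg
liquid 100→57.9 °C: -175.98 kJ/kg
Δh = -84.71 + -2256 + -175.98 = -2516.7 kJ/kg
Q = ṁ·Δh = 34.73 kg/s × -2516.7 kJ/kg = -87405 kJ/s
|Q| = 87405 kW = 314660 MJ/h

Q_c = 315000 MJ/h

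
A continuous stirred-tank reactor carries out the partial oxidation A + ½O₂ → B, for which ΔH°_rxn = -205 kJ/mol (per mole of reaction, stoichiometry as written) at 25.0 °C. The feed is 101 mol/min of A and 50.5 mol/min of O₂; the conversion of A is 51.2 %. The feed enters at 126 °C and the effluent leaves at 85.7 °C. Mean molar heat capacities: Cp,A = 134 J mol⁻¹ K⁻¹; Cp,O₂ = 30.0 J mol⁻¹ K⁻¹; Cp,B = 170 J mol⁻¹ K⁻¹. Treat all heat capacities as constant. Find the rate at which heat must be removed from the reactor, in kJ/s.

Q_out = 186 kJ/s

Extent of reaction ξ = 0.512 × 101 = 51.712 mol/min
Reaction term: ξ·ΔH°_rxn = 51.712 × -205 = -10601 kJ/min
Sensible, feed 126→25 °C: -1519.9 kJ/min
Outlet flows (mol/min): A 49.288, O₂ 24.644, B 51.712
Sensible, products 25→85.7 °C: 979.39 kJ/min
Q = ΔH = -11142 kJ/min = -185.69 kW
Heat removed = 185.69 kJ/s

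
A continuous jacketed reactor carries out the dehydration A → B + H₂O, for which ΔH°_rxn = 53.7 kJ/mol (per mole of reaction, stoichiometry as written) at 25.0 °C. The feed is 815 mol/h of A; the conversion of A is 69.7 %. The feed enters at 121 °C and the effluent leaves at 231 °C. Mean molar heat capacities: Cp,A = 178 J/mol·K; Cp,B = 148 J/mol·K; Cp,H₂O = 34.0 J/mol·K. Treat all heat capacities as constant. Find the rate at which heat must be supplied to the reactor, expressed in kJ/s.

Q_in = 13.0 kJ/s

Extent of reaction ξ = 0.697 × 815 = 568.05 mol/h
Reaction term: ξ·ΔH°_rxn = 568.05 × 53.7 = 30505 kJ/h
Sensible, feed 121→25 °C: -13927 kJ/h
Outlet flows (mol/h): A 246.95, B 568.05, H₂O 568.05
Sensible, products 25→231 °C: 30352 kJ/h
Q = ΔH = 46930 kJ/h = 13.036 kW
Heat supplied = 13.036 kJ/s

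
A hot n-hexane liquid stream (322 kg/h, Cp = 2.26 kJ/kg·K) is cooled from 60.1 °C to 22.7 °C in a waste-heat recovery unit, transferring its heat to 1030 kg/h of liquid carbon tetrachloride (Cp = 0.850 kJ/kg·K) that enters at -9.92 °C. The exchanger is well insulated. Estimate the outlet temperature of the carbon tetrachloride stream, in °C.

Heat released by hot stream: Q = 322 × 2.26 × (60.1 − 22.7) = 27217 kJ/h
Energy balance on cold side (adiabatic exchanger): Q = ṁ_c·Cp_c·(T_c,out − T_c,in)
T_c,out = -9.92 + 27217/(1030 × 0.850) = 21.167 °C

T_c,out = 21.2 °C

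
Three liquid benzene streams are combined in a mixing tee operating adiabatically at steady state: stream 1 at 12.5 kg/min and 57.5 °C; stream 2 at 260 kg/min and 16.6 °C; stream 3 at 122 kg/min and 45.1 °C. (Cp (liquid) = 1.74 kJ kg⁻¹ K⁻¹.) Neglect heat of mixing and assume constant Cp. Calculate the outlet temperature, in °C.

Adiabatic, steady state ⇒ Σ ṁᵢCp,ᵢ(T_out − Tᵢ) = 0
T_out = Σ ṁᵢCp,ᵢTᵢ / Σ ṁᵢCp,ᵢ
      = 18334 / 686.43 = 26.71 °C

T_out = 26.7 °C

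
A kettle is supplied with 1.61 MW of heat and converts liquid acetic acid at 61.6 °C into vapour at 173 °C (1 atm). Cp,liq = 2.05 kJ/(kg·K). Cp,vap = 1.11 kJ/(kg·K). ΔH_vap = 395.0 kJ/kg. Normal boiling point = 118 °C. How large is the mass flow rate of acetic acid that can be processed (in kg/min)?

ṁ = 169 kg/min

Δh = 2.05×(118−61.6) + 395.0 + 1.11×(173−118) = 571.67 kJ/kg
Q = 1.61 MW = 1610 kJ/s = 96600 kJ/min
ṁ = Q/Δh = 96600 / 571.67 = 168.98 kg/min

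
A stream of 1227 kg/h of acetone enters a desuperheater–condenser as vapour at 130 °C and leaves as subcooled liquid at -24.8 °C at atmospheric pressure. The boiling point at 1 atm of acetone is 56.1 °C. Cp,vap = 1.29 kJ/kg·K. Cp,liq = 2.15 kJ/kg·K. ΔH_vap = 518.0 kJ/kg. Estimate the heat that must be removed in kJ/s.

vapour 130→56.1 °C: -95.331 kJ/kg
condensation at 56.1 °C: -518 kJ/kg
liquid 56.1→-24.8 °C: -173.94 kJ/kg
Δh = -95.331 + -518 + -173.94 = -787.27 kJ/kg
Q = ṁ·Δh = 1227 kg/h × -787.27 kJ/kg = -965980 kJ/h
|Q| = 268.33 kW

Q_c = 268 kJ/s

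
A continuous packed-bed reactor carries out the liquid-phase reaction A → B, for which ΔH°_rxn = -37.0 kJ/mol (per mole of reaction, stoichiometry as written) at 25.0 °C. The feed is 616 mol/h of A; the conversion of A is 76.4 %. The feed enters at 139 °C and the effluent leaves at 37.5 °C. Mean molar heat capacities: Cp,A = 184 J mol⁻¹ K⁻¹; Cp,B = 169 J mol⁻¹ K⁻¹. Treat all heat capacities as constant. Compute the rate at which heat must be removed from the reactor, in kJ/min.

Q_out = 483 kJ/min

Extent of reaction ξ = 0.764 × 616 = 470.62 mol/h
Reaction term: ξ·ΔH°_rxn = 470.62 × -37.0 = -17413 kJ/h
Sensible, feed 139→25 °C: -12921 kJ/h
Outlet flows (mol/h): A 145.38, B 470.62
Sensible, products 25→37.5 °C: 1328.6 kJ/h
Q = ΔH = -29006 kJ/h = -8.0572 kW
Heat removed = 483.43 kJ/min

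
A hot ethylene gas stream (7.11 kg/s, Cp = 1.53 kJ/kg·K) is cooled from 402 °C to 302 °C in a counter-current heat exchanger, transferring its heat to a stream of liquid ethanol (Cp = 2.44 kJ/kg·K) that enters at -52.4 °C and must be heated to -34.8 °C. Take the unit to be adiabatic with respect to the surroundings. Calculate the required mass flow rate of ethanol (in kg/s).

ṁ_c = 25.3 kg/s

Heat released by hot stream: Q = 7.11 × 1.53 × (402 − 302) = 1087.8 kJ/s
Energy balance on cold side (adiabatic exchanger): Q = ṁ_c·Cp_c·(T_c,out − T_c,in)
ṁ_c = 1087.8 / [2.44 × (-34.8 − -52.4)] = 25.331 kg/s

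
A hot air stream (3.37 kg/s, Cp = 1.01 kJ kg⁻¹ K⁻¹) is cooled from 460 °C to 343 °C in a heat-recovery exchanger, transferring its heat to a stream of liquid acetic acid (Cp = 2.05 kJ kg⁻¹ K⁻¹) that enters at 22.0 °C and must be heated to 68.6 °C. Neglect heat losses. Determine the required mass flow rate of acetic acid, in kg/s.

ṁ_c = 4.17 kg/s

Heat released by hot stream: Q = 3.37 × 1.01 × (460 − 343) = 398.23 kJ/s
Energy balance on cold side (adiabatic exchanger): Q = ṁ_c·Cp_c·(T_c,out − T_c,in)
ṁ_c = 398.23 / [2.05 × (68.6 − 22.0)] = 4.1687 kg/s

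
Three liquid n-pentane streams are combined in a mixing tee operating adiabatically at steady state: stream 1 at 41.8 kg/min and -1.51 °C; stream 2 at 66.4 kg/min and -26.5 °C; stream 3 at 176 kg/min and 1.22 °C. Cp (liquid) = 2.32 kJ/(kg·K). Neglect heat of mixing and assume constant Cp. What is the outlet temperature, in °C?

No heat crosses the boundary, so H_out = H_in.
Σ ṁᵢCp,ᵢTᵢ = 41.8×2.32×-1.51 + 66.4×2.32×-26.5 + 176×2.32×1.22 = -3730.6
Σ ṁᵢCp,ᵢ = 41.8×2.32 + 66.4×2.32 + 176×2.32 = 659.34
T_out = -3730.6 / 659.34 = -5.658 °C

T_out = -5.66 °C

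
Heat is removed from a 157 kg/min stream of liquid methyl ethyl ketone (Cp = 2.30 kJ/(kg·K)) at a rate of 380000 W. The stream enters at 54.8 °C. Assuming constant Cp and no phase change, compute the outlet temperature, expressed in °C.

T_out = -8.34 °C

Q = 380000 W = 22800 kJ/min
ΔT = Q/(ṁ·Cp) = 22800/(157×2.30) = 63.14 K
T_out = 54.8 − 63.14 = -8.3404 °C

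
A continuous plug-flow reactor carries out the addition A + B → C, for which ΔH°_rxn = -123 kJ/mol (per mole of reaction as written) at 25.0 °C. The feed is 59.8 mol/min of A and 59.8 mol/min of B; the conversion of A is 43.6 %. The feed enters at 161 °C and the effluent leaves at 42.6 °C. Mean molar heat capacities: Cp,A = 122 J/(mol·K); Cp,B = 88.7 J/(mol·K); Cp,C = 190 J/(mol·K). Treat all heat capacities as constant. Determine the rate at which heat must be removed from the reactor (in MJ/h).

Q_out = 282 MJ/h

Extent of reaction ξ = 0.436 × 59.8 = 26.073 mol/min
Reaction term: ξ·ΔH°_rxn = 26.073 × -123 = -3207 kJ/min
Sensible, feed 161→25 °C: -1713.6 kJ/min
Outlet flows (mol/min): A 33.727, B 33.727, C 26.073
Sensible, products 25→42.6 °C: 212.26 kJ/min
Q = ΔH = -4708.3 kJ/min = -78.471 kW
Heat removed = 282.5 MJ/h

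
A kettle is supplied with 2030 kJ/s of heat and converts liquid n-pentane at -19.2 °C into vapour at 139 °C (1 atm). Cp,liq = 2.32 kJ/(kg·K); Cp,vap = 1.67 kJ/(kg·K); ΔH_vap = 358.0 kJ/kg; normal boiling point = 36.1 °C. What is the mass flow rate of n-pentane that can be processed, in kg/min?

Δh = 2.32×(36.1−-19.2) + 358.0 + 1.67×(139−36.1) = 658.14 kJ/kg
Q = 2030 kJ/s = 2030 kJ/s = 121800 kJ/min
ṁ = Q/Δh = 121800 / 658.14 = 185.07 kg/min

ṁ = 185 kg/min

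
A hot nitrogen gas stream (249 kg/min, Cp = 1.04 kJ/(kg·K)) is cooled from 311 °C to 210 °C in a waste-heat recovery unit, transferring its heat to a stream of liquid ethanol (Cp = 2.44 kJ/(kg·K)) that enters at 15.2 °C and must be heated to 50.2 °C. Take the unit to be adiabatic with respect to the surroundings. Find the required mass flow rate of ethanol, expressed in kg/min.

Heat released by hot stream: Q = 249 × 1.04 × (311 − 210) = 26155 kJ/min
Energy balance on cold side (adiabatic exchanger): Q = ṁ_c·Cp_c·(T_c,out − T_c,in)
ṁ_c = 26155 / [2.44 × (50.2 − 15.2)] = 306.26 kg/min

ṁ_c = 306 kg/min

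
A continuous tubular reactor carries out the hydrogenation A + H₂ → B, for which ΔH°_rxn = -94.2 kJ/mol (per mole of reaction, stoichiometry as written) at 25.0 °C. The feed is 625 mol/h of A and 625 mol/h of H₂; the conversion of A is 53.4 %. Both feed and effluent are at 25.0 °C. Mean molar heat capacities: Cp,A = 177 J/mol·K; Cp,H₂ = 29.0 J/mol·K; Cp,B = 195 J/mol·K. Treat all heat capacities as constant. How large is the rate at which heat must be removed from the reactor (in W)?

Q_out = 8730 W

Extent of reaction ξ = 0.534 × 625 = 333.75 mol/h
Reaction term: ξ·ΔH°_rxn = 333.75 × -94.2 = -31439 kJ/h
Q = ΔH = -31439 kJ/h = -8.7331 kW
Heat removed = 8733.1 W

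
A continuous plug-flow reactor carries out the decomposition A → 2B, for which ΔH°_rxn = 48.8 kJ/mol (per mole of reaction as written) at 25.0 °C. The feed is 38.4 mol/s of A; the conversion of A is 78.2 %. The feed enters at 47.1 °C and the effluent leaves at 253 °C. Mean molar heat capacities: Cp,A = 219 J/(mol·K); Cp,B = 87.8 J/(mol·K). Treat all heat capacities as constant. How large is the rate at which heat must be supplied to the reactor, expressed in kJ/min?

Q_in = 174000 kJ/min

Extent of reaction ξ = 0.782 × 38.4 = 30.029 mol/s
Reaction term: ξ·ΔH°_rxn = 30.029 × 48.8 = 1465.4 kJ/s
Sensible, feed 47.1→25 °C: -185.85 kJ/s
Outlet flows (mol/s): A 8.3712, B 60.058
Sensible, products 25→253 °C: 1620.2 kJ/s
Q = ΔH = 2899.8 kJ/s = 2899.8 kW
Heat supplied = 173990 kJ/min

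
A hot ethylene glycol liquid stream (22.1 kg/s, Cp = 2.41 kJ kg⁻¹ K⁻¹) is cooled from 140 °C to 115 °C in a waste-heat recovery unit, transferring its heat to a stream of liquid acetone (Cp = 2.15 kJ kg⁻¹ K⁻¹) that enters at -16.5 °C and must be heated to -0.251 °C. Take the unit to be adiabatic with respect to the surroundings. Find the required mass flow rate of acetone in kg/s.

ṁ_c = 38.1 kg/s

Heat released by hot stream: Q = 22.1 × 2.41 × (140 − 115) = 1331.5 kJ/s
Energy balance on cold side (adiabatic exchanger): Q = ṁ_c·Cp_c·(T_c,out − T_c,in)
ṁ_c = 1331.5 / [2.15 × (-0.251 − -16.5)] = 38.114 kg/s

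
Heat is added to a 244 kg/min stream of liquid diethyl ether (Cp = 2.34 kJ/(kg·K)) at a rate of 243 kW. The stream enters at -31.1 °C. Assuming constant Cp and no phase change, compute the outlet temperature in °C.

Q = 243 kW = 14580 kJ/min
ΔT = Q/(ṁ·Cp) = 14580/(244×2.34) = 25.536 K
T_out = -31.1 + 25.536 = -5.5641 °C

T_out = -5.56 °C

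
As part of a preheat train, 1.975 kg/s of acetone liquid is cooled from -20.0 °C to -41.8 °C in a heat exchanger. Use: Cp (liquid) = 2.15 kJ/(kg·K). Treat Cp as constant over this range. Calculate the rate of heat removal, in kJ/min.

Q_c = 5550 kJ/min

Q = ṁ·Cp·ΔT = 1.975 × 2.15 × (-41.8 − -20.0) = -92.568 kJ/s
Cooling duty = 5554.1 kJ/min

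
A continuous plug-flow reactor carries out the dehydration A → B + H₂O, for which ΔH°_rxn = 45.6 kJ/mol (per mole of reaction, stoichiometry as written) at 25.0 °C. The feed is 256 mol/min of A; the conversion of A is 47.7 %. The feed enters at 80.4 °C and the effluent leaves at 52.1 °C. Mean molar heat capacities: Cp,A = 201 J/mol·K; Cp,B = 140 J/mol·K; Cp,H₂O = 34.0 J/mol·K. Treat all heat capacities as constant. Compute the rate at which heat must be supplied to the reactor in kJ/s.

Extent of reaction ξ = 0.477 × 256 = 122.11 mol/min
Reaction term: ξ·ΔH°_rxn = 122.11 × 45.6 = 5568.3 kJ/min
Sensible, feed 80.4→25 °C: -2850.7 kJ/min
Outlet flows (mol/min): A 133.89, B 122.11, H₂O 122.11
Sensible, products 25→52.1 °C: 1305.1 kJ/min
Q = ΔH = 4022.8 kJ/min = 67.046 kW
Heat supplied = 67.046 kJ/s

Q_in = 67.0 kJ/s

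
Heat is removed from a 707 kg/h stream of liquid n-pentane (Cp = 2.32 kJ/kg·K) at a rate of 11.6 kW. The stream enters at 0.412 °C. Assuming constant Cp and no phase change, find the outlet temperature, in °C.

T_out = -25.0 °C

Q = 11.6 kW = 41760 kJ/h
ΔT = Q/(ṁ·Cp) = 41760/(707×2.32) = 25.46 K
T_out = 0.412 − 25.46 = -25.048 °C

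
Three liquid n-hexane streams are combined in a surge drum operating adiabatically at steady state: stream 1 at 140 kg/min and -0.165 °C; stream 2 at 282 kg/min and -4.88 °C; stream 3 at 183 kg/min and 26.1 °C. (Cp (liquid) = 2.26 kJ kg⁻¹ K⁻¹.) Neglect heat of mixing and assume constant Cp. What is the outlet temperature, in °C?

T_out = 5.58 °C

No heat crosses the boundary, so H_out = H_in.
Σ ṁᵢCp,ᵢTᵢ = 140×2.26×-0.165 + 282×2.26×-4.88 + 183×2.26×26.1 = 7632.1
Σ ṁᵢCp,ᵢ = 140×2.26 + 282×2.26 + 183×2.26 = 1367.3
T_out = 7632.1 / 1367.3 = 5.5819 °C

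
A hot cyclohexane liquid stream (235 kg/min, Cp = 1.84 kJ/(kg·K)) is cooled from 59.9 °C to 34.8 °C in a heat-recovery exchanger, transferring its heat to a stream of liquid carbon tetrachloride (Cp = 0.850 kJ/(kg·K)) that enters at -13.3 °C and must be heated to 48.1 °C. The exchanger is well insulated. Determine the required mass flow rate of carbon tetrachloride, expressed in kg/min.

ṁ_c = 208 kg/min

Heat released by hot stream: Q = 235 × 1.84 × (59.9 − 34.8) = 10853 kJ/min
Energy balance on cold side (adiabatic exchanger): Q = ṁ_c·Cp_c·(T_c,out − T_c,in)
ṁ_c = 10853 / [0.850 × (48.1 − -13.3)] = 207.96 kg/min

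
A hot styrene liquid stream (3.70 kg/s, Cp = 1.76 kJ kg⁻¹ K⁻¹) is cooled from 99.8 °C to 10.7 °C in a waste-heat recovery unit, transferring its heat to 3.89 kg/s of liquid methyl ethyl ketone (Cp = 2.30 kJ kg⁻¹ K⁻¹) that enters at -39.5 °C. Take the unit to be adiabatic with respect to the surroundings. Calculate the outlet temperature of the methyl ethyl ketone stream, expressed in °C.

Heat released by hot stream: Q = 3.70 × 1.76 × (99.8 − 10.7) = 580.22 kJ/s
Energy balance on cold side (adiabatic exchanger): Q = ṁ_c·Cp_c·(T_c,out − T_c,in)
T_c,out = -39.5 + 580.22/(3.89 × 2.30) = 25.351 °C

T_c,out = 25.4 °C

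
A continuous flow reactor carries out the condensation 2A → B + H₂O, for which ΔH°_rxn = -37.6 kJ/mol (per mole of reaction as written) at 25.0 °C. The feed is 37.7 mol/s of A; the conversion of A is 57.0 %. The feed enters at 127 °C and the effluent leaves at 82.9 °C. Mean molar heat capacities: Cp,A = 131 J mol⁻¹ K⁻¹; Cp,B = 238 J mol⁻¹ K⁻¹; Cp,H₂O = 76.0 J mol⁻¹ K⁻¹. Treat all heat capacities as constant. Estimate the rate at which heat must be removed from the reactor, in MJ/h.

Extent of reaction ξ = 0.570 × 37.7 / 2 = 10.745 mol/s
Reaction term: ξ·ΔH°_rxn = 10.745 × -37.6 = -403.99 kJ/s
Sensible, feed 127→25 °C: -503.75 kJ/s
Outlet flows (mol/s): A 16.211, B 10.745, H₂O 10.745
Sensible, products 25→82.9 °C: 318.3 kJ/s
Q = ΔH = -589.44 kJ/s = -589.44 kW
Heat removed = 2122 MJ/h

Q_out = 2120 MJ/h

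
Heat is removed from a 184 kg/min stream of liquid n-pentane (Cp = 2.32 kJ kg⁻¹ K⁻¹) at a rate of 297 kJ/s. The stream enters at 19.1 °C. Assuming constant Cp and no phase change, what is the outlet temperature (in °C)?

T_out = -22.6 °C

Q = 297 kJ/s = 17820 kJ/min
ΔT = Q/(ṁ·Cp) = 17820/(184×2.32) = 41.745 K
T_out = 19.1 − 41.745 = -22.645 °C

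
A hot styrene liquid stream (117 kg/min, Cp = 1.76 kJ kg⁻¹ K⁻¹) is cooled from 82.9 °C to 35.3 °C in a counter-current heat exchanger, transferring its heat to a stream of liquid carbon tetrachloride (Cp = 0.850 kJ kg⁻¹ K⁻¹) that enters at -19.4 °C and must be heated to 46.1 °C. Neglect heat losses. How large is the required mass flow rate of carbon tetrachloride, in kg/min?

Heat released by hot stream: Q = 117 × 1.76 × (82.9 − 35.3) = 9801.8 kJ/min
Energy balance on cold side (adiabatic exchanger): Q = ṁ_c·Cp_c·(T_c,out − T_c,in)
ṁ_c = 9801.8 / [0.850 × (46.1 − -19.4)] = 176.05 kg/min

ṁ_c = 176 kg/min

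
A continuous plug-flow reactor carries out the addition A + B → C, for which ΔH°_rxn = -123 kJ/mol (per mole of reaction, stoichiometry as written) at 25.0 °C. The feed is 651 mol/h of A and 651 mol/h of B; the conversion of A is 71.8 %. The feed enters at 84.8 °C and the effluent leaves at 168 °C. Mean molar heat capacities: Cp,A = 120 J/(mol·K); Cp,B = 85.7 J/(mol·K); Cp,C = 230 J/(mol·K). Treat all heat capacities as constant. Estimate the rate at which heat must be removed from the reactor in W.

Q_out = 12400 W

Extent of reaction ξ = 0.718 × 651 = 467.42 mol/h
Reaction term: ξ·ΔH°_rxn = 467.42 × -123 = -57492 kJ/h
Sensible, feed 84.8→25 °C: -8007.9 kJ/h
Outlet flows (mol/h): A 183.58, B 183.58, C 467.42
Sensible, products 25→168 °C: 20773 kJ/h
Q = ΔH = -44727 kJ/h = -12.424 kW
Heat removed = 12424 W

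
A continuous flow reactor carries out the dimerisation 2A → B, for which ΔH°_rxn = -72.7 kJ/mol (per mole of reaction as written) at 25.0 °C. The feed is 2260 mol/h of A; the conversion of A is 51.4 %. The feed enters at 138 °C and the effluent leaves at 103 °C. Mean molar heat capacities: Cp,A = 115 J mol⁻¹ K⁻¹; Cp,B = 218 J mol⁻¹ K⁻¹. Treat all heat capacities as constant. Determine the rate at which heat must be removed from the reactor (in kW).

Q_out = 14.4 kW

Extent of reaction ξ = 0.514 × 2260 / 2 = 580.82 mol/h
Reaction term: ξ·ΔH°_rxn = 580.82 × -72.7 = -42226 kJ/h
Sensible, feed 138→25 °C: -29369 kJ/h
Outlet flows (mol/h): A 1098.4, B 580.82
Sensible, products 25→103 °C: 19729 kJ/h
Q = ΔH = -51866 kJ/h = -14.407 kW
Heat removed = 14.407 kW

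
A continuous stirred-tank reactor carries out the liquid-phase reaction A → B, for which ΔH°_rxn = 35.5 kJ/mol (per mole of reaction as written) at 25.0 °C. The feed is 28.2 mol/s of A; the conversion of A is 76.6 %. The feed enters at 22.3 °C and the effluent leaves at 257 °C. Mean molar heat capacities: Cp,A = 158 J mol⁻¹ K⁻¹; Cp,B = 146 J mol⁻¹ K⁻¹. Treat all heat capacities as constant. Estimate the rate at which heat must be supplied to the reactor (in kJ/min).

Q_in = 105000 kJ/min

Extent of reaction ξ = 0.766 × 28.2 = 21.601 mol/s
Reaction term: ξ·ΔH°_rxn = 21.601 × 35.5 = 766.84 kJ/s
Sensible, feed 22.3→25 °C: 12.03 kJ/s
Outlet flows (mol/s): A 6.5988, B 21.601
Sensible, products 25→257 °C: 973.56 kJ/s
Q = ΔH = 1752.4 kJ/s = 1752.4 kW
Heat supplied = 105150 kJ/min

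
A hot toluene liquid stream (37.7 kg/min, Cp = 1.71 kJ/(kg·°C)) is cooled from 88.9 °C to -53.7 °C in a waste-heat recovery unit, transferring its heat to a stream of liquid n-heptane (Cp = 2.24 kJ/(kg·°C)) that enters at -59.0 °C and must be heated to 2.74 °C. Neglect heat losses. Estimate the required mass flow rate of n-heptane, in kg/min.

Heat released by hot stream: Q = 37.7 × 1.71 × (88.9 − -53.7) = 9193 kJ/min
Energy balance on cold side (adiabatic exchanger): Q = ṁ_c·Cp_c·(T_c,out − T_c,in)
ṁ_c = 9193 / [2.24 × (2.74 − -59.0)] = 66.473 kg/min

ṁ_c = 66.5 kg/min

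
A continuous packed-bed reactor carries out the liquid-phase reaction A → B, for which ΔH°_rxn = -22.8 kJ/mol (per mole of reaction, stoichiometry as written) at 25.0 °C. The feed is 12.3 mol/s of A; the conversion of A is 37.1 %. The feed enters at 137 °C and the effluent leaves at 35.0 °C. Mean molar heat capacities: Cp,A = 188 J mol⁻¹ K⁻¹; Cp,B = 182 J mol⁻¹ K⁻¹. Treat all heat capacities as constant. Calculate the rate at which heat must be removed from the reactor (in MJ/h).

Extent of reaction ξ = 0.371 × 12.3 = 4.5633 mol/s
Reaction term: ξ·ΔH°_rxn = 4.5633 × -22.8 = -104.04 kJ/s
Sensible, feed 137→25 °C: -258.99 kJ/s
Outlet flows (mol/s): A 7.7367, B 4.5633
Sensible, products 25→35.0 °C: 22.85 kJ/s
Q = ΔH = -340.18 kJ/s = -340.18 kW
Heat removed = 1224.7 MJ/h

Q_out = 1220 MJ/h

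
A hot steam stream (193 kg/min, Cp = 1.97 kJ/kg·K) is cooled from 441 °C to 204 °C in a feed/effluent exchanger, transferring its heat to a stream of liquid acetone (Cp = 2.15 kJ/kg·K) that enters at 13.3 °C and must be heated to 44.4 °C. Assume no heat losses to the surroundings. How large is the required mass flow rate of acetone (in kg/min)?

Heat released by hot stream: Q = 193 × 1.97 × (441 − 204) = 90110 kJ/min
Energy balance on cold side (adiabatic exchanger): Q = ṁ_c·Cp_c·(T_c,out − T_c,in)
ṁ_c = 90110 / [2.15 × (44.4 − 13.3)] = 1347.6 kg/min

ṁ_c = 1350 kg/min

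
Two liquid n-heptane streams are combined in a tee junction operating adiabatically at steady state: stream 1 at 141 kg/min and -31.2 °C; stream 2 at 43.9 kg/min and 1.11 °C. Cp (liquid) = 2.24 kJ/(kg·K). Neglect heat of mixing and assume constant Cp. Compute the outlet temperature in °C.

No heat crosses the boundary, so H_out = H_in.
Σ ṁᵢCp,ᵢTᵢ = 141×2.24×-31.2 + 43.9×2.24×1.11 = -9745.1
Σ ṁᵢCp,ᵢ = 141×2.24 + 43.9×2.24 = 414.18
T_out = -9745.1 / 414.18 = -23.529 °C

T_out = -23.5 °C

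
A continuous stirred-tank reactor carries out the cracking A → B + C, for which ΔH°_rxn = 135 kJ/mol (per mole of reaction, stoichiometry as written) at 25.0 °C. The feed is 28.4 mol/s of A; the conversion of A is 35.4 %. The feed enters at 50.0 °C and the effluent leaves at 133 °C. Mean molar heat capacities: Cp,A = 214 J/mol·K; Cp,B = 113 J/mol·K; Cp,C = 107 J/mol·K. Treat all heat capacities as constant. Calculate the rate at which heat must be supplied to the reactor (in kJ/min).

Q_in = 112000 kJ/min

Extent of reaction ξ = 0.354 × 28.4 = 10.054 mol/s
Reaction term: ξ·ΔH°_rxn = 10.054 × 135 = 1357.2 kJ/s
Sensible, feed 50.0→25 °C: -151.94 kJ/s
Outlet flows (mol/s): A 18.346, B 10.054, C 10.054
Sensible, products 25→133 °C: 662.9 kJ/s
Q = ΔH = 1868.2 kJ/s = 1868.2 kW
Heat supplied = 112090 kJ/min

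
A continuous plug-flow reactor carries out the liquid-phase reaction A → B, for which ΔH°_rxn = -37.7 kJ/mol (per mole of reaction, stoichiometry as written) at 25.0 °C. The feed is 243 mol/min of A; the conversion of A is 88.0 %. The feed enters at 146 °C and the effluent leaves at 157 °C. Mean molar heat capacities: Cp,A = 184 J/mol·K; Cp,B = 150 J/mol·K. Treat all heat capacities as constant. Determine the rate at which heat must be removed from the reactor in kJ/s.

Q_out = 142 kJ/s

Extent of reaction ξ = 0.880 × 243 = 213.84 mol/min
Reaction term: ξ·ΔH°_rxn = 213.84 × -37.7 = -8061.8 kJ/min
Sensible, feed 146→25 °C: -5410.2 kJ/min
Outlet flows (mol/min): A 29.16, B 213.84
Sensible, products 25→157 °C: 4942.3 kJ/min
Q = ΔH = -8529.6 kJ/min = -142.16 kW
Heat removed = 142.16 kJ/s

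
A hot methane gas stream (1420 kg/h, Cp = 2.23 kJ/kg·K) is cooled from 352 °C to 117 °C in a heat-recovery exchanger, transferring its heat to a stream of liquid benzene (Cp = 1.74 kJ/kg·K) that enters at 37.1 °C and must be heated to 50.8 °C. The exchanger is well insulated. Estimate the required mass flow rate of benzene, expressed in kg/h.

Heat released by hot stream: Q = 1420 × 2.23 × (352 − 117) = 744150 kJ/h
Energy balance on cold side (adiabatic exchanger): Q = ṁ_c·Cp_c·(T_c,out − T_c,in)
ṁ_c = 744150 / [1.74 × (50.8 − 37.1)] = 31217 kg/h

ṁ_c = 31200 kg/h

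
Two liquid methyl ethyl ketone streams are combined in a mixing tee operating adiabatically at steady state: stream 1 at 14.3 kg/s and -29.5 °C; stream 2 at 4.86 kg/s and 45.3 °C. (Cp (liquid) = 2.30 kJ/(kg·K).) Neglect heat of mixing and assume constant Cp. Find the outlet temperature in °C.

T_out = -10.5 °C

Adiabatic, steady state ⇒ Σ ṁᵢCp,ᵢ(T_out − Tᵢ) = 0
T_out = Σ ṁᵢCp,ᵢTᵢ / Σ ṁᵢCp,ᵢ
      = -463.89 / 44.068 = -10.527 °C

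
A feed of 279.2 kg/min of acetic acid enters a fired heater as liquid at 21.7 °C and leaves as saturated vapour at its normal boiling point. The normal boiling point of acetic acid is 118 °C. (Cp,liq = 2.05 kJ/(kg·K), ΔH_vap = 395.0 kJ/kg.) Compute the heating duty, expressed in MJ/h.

liquid 21.7→118 °C: 197.41 kJ/kg
vaporisation at 118 °C: 395 kJ/kg
Δh = 197.41 + 395 = 592.41 kJ/kg
Q = ṁ·Δh = 279.2 kg/min × 592.41 kJ/kg = 165400 kJ/min
|Q| = 2756.7 kW = 9924.1 MJ/h

Q = 9920 MJ/h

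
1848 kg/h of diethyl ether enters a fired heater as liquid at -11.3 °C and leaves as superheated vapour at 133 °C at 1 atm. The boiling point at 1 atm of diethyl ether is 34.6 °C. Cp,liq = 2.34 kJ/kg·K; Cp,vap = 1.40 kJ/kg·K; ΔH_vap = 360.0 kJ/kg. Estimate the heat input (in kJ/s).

liquid -11.3→34.6 °C: 107.41 kJ/kg
vaporisation at 34.6 °C: 360 kJ/kg
vapour 34.6→133 °C: 137.76 kJ/kg
Δh = 107.41 + 360 + 137.76 = 605.17 kJ/kg
Q = ṁ·Δh = 1848 kg/h × 605.17 kJ/kg = 1.1183e+06 kJ/h
|Q| = 310.65 kW

Q = 311 kJ/s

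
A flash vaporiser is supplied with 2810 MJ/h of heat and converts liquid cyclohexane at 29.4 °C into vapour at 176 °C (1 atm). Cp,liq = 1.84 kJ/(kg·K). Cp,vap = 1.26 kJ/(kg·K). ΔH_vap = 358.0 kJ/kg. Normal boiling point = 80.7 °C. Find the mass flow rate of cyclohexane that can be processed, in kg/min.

ṁ = 81.8 kg/min

Δh = 1.84×(80.7−29.4) + 358.0 + 1.26×(176−80.7) = 572.47 kJ/kg
Q = 2810 MJ/h = 780.56 kJ/s = 46833 kJ/min
ṁ = Q/Δh = 46833 / 572.47 = 81.809 kg/min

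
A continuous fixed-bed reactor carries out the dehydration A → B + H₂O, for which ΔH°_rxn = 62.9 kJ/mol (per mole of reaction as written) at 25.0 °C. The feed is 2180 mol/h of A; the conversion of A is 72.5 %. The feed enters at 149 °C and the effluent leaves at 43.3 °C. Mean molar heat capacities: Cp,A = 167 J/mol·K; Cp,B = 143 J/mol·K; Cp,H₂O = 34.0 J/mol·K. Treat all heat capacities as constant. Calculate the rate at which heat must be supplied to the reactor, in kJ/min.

Extent of reaction ξ = 0.725 × 2180 = 1580.5 mol/h
Reaction term: ξ·ΔH°_rxn = 1580.5 × 62.9 = 99413 kJ/h
Sensible, feed 149→25 °C: -45143 kJ/h
Outlet flows (mol/h): A 599.5, B 1580.5, H₂O 1580.5
Sensible, products 25→43.3 °C: 6951.5 kJ/h
Q = ΔH = 61222 kJ/h = 17.006 kW
Heat supplied = 1020.4 kJ/min

Q_in = 1020 kJ/min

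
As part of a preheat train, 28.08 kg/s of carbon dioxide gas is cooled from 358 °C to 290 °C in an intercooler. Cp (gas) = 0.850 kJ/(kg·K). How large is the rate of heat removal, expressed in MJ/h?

Q = ṁ·Cp·ΔT = 28.08 × 0.850 × (290 − 358) = -1623 kJ/s
Cooling duty = 5842.9 MJ/h

Q_c = 5840 MJ/h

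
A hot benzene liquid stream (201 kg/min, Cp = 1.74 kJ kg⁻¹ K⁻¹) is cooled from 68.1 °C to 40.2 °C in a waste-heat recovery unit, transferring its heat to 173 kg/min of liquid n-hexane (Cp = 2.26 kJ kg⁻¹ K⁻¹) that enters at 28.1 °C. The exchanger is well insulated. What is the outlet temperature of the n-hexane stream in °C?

T_c,out = 53.1 °C

Heat released by hot stream: Q = 201 × 1.74 × (68.1 − 40.2) = 9757.7 kJ/min
Energy balance on cold side (adiabatic exchanger): Q = ṁ_c·Cp_c·(T_c,out − T_c,in)
T_c,out = 28.1 + 9757.7/(173 × 2.26) = 53.057 °C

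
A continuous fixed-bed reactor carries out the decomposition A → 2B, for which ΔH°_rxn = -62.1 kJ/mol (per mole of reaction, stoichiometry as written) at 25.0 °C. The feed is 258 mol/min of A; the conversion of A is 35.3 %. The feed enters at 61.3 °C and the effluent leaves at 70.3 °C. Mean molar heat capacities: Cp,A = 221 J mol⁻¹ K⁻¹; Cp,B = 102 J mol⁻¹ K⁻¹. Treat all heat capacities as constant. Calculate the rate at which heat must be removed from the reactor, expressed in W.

Extent of reaction ξ = 0.353 × 258 = 91.074 mol/min
Reaction term: ξ·ΔH°_rxn = 91.074 × -62.1 = -5655.7 kJ/min
Sensible, feed 61.3→25 °C: -2069.8 kJ/min
Outlet flows (mol/min): A 166.93, B 182.15
Sensible, products 25→70.3 °C: 2512.8 kJ/min
Q = ΔH = -5212.7 kJ/min = -86.878 kW
Heat removed = 86878 W

Q_out = 86900 W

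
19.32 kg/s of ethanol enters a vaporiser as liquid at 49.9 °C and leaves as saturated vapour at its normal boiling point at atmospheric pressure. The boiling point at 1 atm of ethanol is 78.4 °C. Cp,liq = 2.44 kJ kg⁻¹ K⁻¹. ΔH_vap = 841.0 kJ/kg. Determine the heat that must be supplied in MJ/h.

liquid 49.9→78.4 °C: 69.54 kJ/kg
vaporisation at 78.4 °C: 841 kJ/kg
Δh = 69.54 + 841 = 910.54 kJ/kg
Q = ṁ·Δh = 19.32 kg/s × 910.54 kJ/kg = 17592 kJ/s
|Q| = 17592 kW = 63330 MJ/h

Q = 63300 MJ/h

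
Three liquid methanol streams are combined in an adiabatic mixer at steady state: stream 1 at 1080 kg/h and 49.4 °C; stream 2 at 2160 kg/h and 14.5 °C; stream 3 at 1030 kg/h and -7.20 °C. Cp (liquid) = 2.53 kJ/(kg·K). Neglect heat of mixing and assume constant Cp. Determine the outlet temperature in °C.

Energy balance with Q = 0: Σ ṁᵢCp,ᵢ(T_out − Tᵢ) = 0
T_out = Σ ṁᵢCp,ᵢTᵢ / Σ ṁᵢCp,ᵢ
      = 195460 / 10803 = 18.093 °C

T_out = 18.1 °C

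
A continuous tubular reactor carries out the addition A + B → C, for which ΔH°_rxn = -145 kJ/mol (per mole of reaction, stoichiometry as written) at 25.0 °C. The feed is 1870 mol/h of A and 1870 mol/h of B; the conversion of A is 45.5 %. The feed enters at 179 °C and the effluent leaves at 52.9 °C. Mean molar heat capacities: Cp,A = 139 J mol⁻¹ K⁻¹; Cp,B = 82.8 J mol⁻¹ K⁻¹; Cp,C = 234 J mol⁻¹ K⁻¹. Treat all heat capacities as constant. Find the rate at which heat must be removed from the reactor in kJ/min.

Extent of reaction ξ = 0.455 × 1870 = 850.85 mol/h
Reaction term: ξ·ΔH°_rxn = 850.85 × -145 = -123370 kJ/h
Sensible, feed 179→25 °C: -63874 kJ/h
Outlet flows (mol/h): A 1019.1, B 1019.1, C 850.85
Sensible, products 25→52.9 °C: 11862 kJ/h
Q = ΔH = -175390 kJ/h = -48.718 kW
Heat removed = 2923.1 kJ/min

Q_out = 2920 kJ/min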